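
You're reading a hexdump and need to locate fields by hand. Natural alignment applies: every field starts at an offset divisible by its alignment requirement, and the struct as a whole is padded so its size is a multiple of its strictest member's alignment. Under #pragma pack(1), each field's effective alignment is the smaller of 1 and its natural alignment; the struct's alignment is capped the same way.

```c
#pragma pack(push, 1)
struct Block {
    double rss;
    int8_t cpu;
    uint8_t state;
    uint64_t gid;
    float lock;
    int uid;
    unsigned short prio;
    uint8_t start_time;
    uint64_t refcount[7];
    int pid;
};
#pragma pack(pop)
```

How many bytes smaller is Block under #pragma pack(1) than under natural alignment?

natural layout:
  @0: rss [8B, align 8] → 8
  @8: cpu [1B, align 1] → 9
  @9: state [1B, align 1] → 10
  +6 pad (align 8)
  @16: gid [8B, align 8] → 24
  @24: lock [4B, align 4] → 28
  @28: uid [4B, align 4] → 32
  @32: prio [2B, align 2] → 34
  @34: start_time [1B, align 1] → 35
  +5 pad (align 8)
  @40: refcount [56B, align 8] → 96
  @96: pid [4B, align 4] → 100
  +4 tail pad (align 8)
  size 104, align 8
packed(1) layout:
  @0: rss [8B, align 1] → 8
  @8: cpu [1B, align 1] → 9
  @9: state [1B, align 1] → 10
  @10: gid [8B, align 1] → 18
  @18: lock [4B, align 1] → 22
  @22: uid [4B, align 1] → 26
  @26: prio [2B, align 1] → 28
  @28: start_time [1B, align 1] → 29
  @29: refcount [56B, align 1] → 85
  @85: pid [4B, align 1] → 89
  size 89, align 1
104 − 89 = 15

15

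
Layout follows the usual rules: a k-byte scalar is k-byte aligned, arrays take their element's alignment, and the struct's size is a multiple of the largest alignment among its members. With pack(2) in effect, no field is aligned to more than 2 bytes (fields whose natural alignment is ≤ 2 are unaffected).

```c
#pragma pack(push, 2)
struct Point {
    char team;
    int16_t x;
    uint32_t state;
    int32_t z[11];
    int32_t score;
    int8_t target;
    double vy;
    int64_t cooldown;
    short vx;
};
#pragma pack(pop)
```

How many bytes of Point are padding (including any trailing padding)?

0..1  team  (1B, 1-aligned)
1..2  -- padding (1B)
2..4  x  (2B, 2-aligned)
4..8  state  (4B, 2-aligned)
8..52  z  (44B, 2-aligned)
52..56  score  (4B, 2-aligned)
56..57  target  (1B, 1-aligned)
57..58  -- padding (1B)
58..66  vy  (8B, 2-aligned)
66..74  cooldown  (8B, 2-aligned)
74..76  vx  (2B, 2-aligned)
sizeof = 76, alignof = 2
data bytes 74, size 76 → padding 2

2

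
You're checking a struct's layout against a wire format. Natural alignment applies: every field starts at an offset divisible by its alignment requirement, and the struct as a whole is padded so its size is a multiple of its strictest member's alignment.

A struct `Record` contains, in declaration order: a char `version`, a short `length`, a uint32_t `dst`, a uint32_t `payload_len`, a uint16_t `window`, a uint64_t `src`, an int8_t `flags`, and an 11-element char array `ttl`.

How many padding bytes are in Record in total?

@0: version [1B, align 1] → 1
+1 pad (align 2)
@2: length [2B, align 2] → 4
@4: dst [4B, align 4] → 8
@8: payload_len [4B, align 4] → 12
@12: window [2B, align 2] → 14
+2 pad (align 8)
@16: src [8B, align 8] → 24
@24: flags [1B, align 1] → 25
@25: ttl [11B, align 1] → 36
+4 tail pad (align 8)
size 40, align 8
data bytes 33, size 40 → padding 7

7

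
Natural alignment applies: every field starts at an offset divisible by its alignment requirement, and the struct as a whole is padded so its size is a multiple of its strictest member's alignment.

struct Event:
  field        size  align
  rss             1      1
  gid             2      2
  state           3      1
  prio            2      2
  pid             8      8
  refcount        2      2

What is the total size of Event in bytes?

32

0..1  rss  (1B, 1-aligned)
1..2  -- padding (1B)
2..4  gid  (2B, 2-aligned)
4..7  state  (3B, 1-aligned)
7..8  -- padding (1B)
8..10  prio  (2B, 2-aligned)
10..16  -- padding (6B)
16..24  pid  (8B, 8-aligned)
24..26  refcount  (2B, 2-aligned)
26..32  -- tail padding (6B)
sizeof = 32, alignof = 8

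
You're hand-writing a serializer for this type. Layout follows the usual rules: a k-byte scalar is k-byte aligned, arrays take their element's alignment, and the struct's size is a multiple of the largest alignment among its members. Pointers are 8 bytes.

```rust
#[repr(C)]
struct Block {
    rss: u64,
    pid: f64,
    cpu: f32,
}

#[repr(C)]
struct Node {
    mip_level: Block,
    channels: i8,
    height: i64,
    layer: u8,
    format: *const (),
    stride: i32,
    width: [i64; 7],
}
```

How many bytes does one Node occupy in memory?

120 bytes

Block: rss at 0 (size 8, align 8) → ends 8; pid at 8 (size 8, align 8) → ends 16; cpu at 16 (size 4, align 4) → ends 20; tail pad 4 to reach multiple of 8; total 24 bytes, alignment 8
mip_level at 0 (size 24, align 8) → ends 24
channels at 24 (size 1, align 1) → ends 25
pad 7 to align 8 for height
height at 32 (size 8, align 8) → ends 40
layer at 40 (size 1, align 1) → ends 41
pad 7 to align 8 for format
format at 48 (size 8, align 8) → ends 56
stride at 56 (size 4, align 4) → ends 60
pad 4 to align 8 for width
width at 64 (size 56, align 8) → ends 120
total 120 bytes, alignment 8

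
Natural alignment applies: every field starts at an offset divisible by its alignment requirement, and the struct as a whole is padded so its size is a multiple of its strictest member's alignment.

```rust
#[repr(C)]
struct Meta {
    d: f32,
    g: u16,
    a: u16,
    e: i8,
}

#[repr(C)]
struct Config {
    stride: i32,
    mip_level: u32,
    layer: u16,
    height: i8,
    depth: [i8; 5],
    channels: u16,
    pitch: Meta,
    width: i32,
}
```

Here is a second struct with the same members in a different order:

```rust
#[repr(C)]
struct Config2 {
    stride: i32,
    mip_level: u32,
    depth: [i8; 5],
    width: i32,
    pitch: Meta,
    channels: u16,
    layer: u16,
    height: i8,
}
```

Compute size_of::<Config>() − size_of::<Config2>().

-4

Meta: 0..4  d  (4B, 4-aligned); 4..6  g  (2B, 2-aligned); 6..8  a  (2B, 2-aligned); 8..9  e  (1B, 1-aligned); 9..12  -- tail padding (3B); sizeof = 12, alignof = 4
0..4  stride  (4B, 4-aligned)
4..8  mip_level  (4B, 4-aligned)
8..10  layer  (2B, 2-aligned)
10..11  height  (1B, 1-aligned)
11..16  depth  (5B, 1-aligned)
16..18  channels  (2B, 2-aligned)
18..20  -- padding (2B)
20..32  pitch  (12B, 4-aligned)
32..36  width  (4B, 4-aligned)
sizeof = 36, alignof = 4
— Config2 —
0..4  stride  (4B, 4-aligned)
4..8  mip_level  (4B, 4-aligned)
8..13  depth  (5B, 1-aligned)
13..16  -- padding (3B)
16..20  width  (4B, 4-aligned)
20..32  pitch  (12B, 4-aligned)
32..34  channels  (2B, 2-aligned)
34..36  layer  (2B, 2-aligned)
36..37  height  (1B, 1-aligned)
37..40  -- tail padding (3B)
sizeof = 40, alignof = 4
36 − 40 = -4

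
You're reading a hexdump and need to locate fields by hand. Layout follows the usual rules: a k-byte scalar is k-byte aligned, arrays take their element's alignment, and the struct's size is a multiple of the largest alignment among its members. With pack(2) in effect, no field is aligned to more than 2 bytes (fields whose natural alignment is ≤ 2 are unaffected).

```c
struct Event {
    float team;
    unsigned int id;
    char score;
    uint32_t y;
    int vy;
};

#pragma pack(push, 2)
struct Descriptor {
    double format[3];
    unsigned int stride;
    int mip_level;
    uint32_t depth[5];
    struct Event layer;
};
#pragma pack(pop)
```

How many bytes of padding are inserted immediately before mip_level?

Event: 0..4  team  (4B, 4-aligned); 4..8  id  (4B, 4-aligned); 8..9  score  (1B, 1-aligned); 9..12  -- padding (3B); 12..16  y  (4B, 4-aligned); 16..20  vy  (4B, 4-aligned); sizeof = 20, alignof = 4
0..24  format  (24B, 2-aligned)
24..28  stride  (4B, 2-aligned)
28..32  mip_level  (4B, 2-aligned)

0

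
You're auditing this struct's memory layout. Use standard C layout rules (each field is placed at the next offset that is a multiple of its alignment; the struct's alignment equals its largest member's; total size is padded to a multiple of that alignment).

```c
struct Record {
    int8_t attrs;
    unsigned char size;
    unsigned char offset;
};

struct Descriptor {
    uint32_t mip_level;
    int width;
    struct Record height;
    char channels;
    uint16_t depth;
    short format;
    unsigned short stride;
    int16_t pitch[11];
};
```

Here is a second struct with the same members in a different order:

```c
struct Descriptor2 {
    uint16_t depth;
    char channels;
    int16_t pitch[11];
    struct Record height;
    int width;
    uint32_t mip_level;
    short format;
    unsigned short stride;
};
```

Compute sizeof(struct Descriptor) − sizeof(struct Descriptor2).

Record: @0: attrs [1B, align 1] → 1; @1: size [1B, align 1] → 2; @2: offset [1B, align 1] → 3; size 3, align 1
@0: mip_level [4B, align 4] → 4
@4: width [4B, align 4] → 8
@8: height [3B, align 1] → 11
@11: channels [1B, align 1] → 12
@12: depth [2B, align 2] → 14
@14: format [2B, align 2] → 16
@16: stride [2B, align 2] → 18
@18: pitch [22B, align 2] → 40
size 40, align 4
— Descriptor2 —
@0: depth [2B, align 2] → 2
@2: channels [1B, align 1] → 3
+1 pad (align 2)
@4: pitch [22B, align 2] → 26
@26: height [3B, align 1] → 29
+3 pad (align 4)
@32: width [4B, align 4] → 36
@36: mip_level [4B, align 4] → 40
@40: format [2B, align 2] → 42
@42: stride [2B, align 2] → 44
size 44, align 4
40 − 44 = -4

-4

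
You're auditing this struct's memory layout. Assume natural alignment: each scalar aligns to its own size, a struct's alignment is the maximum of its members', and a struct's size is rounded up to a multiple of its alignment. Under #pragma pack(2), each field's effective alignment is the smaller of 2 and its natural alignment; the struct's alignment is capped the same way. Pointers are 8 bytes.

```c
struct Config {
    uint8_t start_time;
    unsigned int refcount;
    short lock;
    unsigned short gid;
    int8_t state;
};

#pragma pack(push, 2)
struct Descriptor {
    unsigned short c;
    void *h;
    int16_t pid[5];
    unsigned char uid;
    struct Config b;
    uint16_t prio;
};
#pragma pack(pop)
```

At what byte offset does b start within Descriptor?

22

Config: start_time at 0 (size 1, align 1) → ends 1; pad 3 to align 4 for refcount; refcount at 4 (size 4, align 4) → ends 8; lock at 8 (size 2, align 2) → ends 10; gid at 10 (size 2, align 2) → ends 12; state at 12 (size 1, align 1) → ends 13; tail pad 3 to reach multiple of 4; total 16 bytes, alignment 4
c at 0 (size 2, align 2) → ends 2
h at 2 (size 8, align 2) → ends 10
pid at 10 (size 10, align 2) → ends 20
uid at 20 (size 1, align 1) → ends 21
pad 1 to align 2 for b
b at 22 (size 16, align 2) → ends 38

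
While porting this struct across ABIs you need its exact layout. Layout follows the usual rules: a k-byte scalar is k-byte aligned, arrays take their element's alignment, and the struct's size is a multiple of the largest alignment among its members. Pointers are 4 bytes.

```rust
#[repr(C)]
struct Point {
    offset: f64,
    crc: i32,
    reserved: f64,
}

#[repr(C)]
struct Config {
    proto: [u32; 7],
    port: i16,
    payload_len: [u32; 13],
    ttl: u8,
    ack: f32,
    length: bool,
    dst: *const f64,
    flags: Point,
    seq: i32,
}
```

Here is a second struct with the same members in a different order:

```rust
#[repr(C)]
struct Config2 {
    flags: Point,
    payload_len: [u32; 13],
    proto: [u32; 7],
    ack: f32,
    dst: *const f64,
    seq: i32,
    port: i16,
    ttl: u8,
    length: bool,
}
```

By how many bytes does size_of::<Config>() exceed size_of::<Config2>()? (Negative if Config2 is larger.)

16

Point: @0: offset [8B, align 8] → 8; @8: crc [4B, align 4] → 12; +4 pad (align 8); @16: reserved [8B, align 8] → 24; size 24, align 8
@0: proto [28B, align 4] → 28
@28: port [2B, align 2] → 30
+2 pad (align 4)
@32: payload_len [52B, align 4] → 84
@84: ttl [1B, align 1] → 85
+3 pad (align 4)
@88: ack [4B, align 4] → 92
@92: length [1B, align 1] → 93
+3 pad (align 4)
@96: dst [4B, align 4] → 100
+4 pad (align 8)
@104: flags [24B, align 8] → 128
@128: seq [4B, align 4] → 132
+4 tail pad (align 8)
size 136, align 8
— Config2 —
@0: flags [24B, align 8] → 24
@24: payload_len [52B, align 4] → 76
@76: proto [28B, align 4] → 104
@104: ack [4B, align 4] → 108
@108: dst [4B, align 4] → 112
@112: seq [4B, align 4] → 116
@116: port [2B, align 2] → 118
@118: ttl [1B, align 1] → 119
@119: length [1B, align 1] → 120
size 120, align 8
136 − 120 = 16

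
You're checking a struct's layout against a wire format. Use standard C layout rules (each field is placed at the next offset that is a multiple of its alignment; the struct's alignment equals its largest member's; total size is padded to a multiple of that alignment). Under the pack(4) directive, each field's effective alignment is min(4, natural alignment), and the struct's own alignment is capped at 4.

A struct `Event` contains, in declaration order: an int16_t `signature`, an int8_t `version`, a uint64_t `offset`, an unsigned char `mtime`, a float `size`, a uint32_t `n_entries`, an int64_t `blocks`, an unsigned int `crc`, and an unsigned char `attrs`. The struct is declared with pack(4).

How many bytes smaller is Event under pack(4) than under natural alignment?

natural layout:
  0..2  signature  (2B, 2-aligned)
  2..3  version  (1B, 1-aligned)
  3..8  -- padding (5B)
  8..16  offset  (8B, 8-aligned)
  16..17  mtime  (1B, 1-aligned)
  17..20  -- padding (3B)
  20..24  size  (4B, 4-aligned)
  24..28  n_entries  (4B, 4-aligned)
  28..32  -- padding (4B)
  32..40  blocks  (8B, 8-aligned)
  40..44  crc  (4B, 4-aligned)
  44..45  attrs  (1B, 1-aligned)
  45..48  -- tail padding (3B)
  sizeof = 48, alignof = 8
packed(4) layout:
  0..2  signature  (2B, 2-aligned)
  2..3  version  (1B, 1-aligned)
  3..4  -- padding (1B)
  4..12  offset  (8B, 4-aligned)
  12..13  mtime  (1B, 1-aligned)
  13..16  -- padding (3B)
  16..20  size  (4B, 4-aligned)
  20..24  n_entries  (4B, 4-aligned)
  24..32  blocks  (8B, 4-aligned)
  32..36  crc  (4B, 4-aligned)
  36..37  attrs  (1B, 1-aligned)
  37..40  -- tail padding (3B)
  sizeof = 40, alignof = 4
48 − 40 = 8

8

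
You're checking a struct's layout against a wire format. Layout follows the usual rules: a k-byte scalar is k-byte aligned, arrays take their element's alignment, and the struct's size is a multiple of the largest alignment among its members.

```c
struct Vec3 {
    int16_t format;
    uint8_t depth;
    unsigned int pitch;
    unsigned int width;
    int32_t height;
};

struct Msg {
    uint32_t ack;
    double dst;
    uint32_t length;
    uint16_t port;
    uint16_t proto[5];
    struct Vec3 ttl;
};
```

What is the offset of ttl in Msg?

Vec3: @0: format [2B, align 2] → 2; @2: depth [1B, align 1] → 3; +1 pad (align 4); @4: pitch [4B, align 4] → 8; @8: width [4B, align 4] → 12; @12: height [4B, align 4] → 16; size 16, align 4
@0: ack [4B, align 4] → 4
+4 pad (align 8)
@8: dst [8B, align 8] → 16
@16: length [4B, align 4] → 20
@20: port [2B, align 2] → 22
@22: proto [10B, align 2] → 32
@32: ttl [16B, align 4] → 48

32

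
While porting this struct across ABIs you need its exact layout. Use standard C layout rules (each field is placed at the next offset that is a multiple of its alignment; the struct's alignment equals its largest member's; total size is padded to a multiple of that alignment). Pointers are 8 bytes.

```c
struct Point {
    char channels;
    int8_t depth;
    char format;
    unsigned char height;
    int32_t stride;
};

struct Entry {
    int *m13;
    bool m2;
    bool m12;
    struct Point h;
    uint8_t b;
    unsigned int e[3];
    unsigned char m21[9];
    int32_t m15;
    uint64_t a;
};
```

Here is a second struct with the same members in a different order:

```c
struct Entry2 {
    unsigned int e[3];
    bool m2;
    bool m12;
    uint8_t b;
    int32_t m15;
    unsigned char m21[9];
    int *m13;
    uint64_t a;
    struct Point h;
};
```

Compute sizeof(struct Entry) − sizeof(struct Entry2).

8

Point: @0: channels [1B, align 1] → 1; @1: depth [1B, align 1] → 2; @2: format [1B, align 1] → 3; @3: height [1B, align 1] → 4; @4: stride [4B, align 4] → 8; size 8, align 4
@0: m13 [8B, align 8] → 8
@8: m2 [1B, align 1] → 9
@9: m12 [1B, align 1] → 10
+2 pad (align 4)
@12: h [8B, align 4] → 20
@20: b [1B, align 1] → 21
+3 pad (align 4)
@24: e [12B, align 4] → 36
@36: m21 [9B, align 1] → 45
+3 pad (align 4)
@48: m15 [4B, align 4] → 52
+4 pad (align 8)
@56: a [8B, align 8] → 64
size 64, align 8
— Entry2 —
@0: e [12B, align 4] → 12
@12: m2 [1B, align 1] → 13
@13: m12 [1B, align 1] → 14
@14: b [1B, align 1] → 15
+1 pad (align 4)
@16: m15 [4B, align 4] → 20
@20: m21 [9B, align 1] → 29
+3 pad (align 8)
@32: m13 [8B, align 8] → 40
@40: a [8B, align 8] → 48
@48: h [8B, align 4] → 56
size 56, align 8
64 − 56 = 8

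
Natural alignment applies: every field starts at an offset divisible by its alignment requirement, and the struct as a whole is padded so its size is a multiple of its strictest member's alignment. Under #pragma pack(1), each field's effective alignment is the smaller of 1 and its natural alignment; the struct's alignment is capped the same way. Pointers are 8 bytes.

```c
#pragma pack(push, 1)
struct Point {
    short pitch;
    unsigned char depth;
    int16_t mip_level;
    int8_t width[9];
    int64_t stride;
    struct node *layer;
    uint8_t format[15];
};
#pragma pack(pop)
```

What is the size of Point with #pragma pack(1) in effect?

45

0..2  pitch  (2B, 1-aligned)
2..3  depth  (1B, 1-aligned)
3..5  mip_level  (2B, 1-aligned)
5..14  width  (9B, 1-aligned)
14..22  stride  (8B, 1-aligned)
22..30  layer  (8B, 1-aligned)
30..45  format  (15B, 1-aligned)
sizeof = 45, alignof = 1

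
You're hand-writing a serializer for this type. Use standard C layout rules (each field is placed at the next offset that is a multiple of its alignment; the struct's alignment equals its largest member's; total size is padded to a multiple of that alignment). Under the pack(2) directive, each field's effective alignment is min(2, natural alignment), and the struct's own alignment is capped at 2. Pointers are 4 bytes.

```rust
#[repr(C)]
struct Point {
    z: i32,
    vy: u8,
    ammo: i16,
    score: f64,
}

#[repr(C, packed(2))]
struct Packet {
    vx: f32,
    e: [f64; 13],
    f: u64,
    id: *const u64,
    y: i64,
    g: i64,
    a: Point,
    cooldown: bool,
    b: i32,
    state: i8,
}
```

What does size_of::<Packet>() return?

Point: @0: z [4B, align 4] → 4; @4: vy [1B, align 1] → 5; +1 pad (align 2); @6: ammo [2B, align 2] → 8; @8: score [8B, align 8] → 16; size 16, align 8
@0: vx [4B, align 2] → 4
@4: e [104B, align 2] → 108
@108: f [8B, align 2] → 116
@116: id [4B, align 2] → 120
@120: y [8B, align 2] → 128
@128: g [8B, align 2] → 136
@136: a [16B, align 2] → 152
@152: cooldown [1B, align 1] → 153
+1 pad (align 2)
@154: b [4B, align 2] → 158
@158: state [1B, align 1] → 159
+1 tail pad (align 2)
size 160, align 2

160 bytes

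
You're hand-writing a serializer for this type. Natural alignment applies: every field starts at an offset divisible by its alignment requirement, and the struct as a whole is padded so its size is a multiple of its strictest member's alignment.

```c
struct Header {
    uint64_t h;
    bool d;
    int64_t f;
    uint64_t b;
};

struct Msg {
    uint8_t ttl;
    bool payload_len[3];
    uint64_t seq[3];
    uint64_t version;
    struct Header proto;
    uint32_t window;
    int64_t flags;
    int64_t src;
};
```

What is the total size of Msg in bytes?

96 bytes

Header: @0: h [8B, align 8] → 8; @8: d [1B, align 1] → 9; +7 pad (align 8); @16: f [8B, align 8] → 24; @24: b [8B, align 8] → 32; size 32, align 8
@0: ttl [1B, align 1] → 1
@1: payload_len [3B, align 1] → 4
+4 pad (align 8)
@8: seq [24B, align 8] → 32
@32: version [8B, align 8] → 40
@40: proto [32B, align 8] → 72
@72: window [4B, align 4] → 76
+4 pad (align 8)
@80: flags [8B, align 8] → 88
@88: src [8B, align 8] → 96
size 96, align 8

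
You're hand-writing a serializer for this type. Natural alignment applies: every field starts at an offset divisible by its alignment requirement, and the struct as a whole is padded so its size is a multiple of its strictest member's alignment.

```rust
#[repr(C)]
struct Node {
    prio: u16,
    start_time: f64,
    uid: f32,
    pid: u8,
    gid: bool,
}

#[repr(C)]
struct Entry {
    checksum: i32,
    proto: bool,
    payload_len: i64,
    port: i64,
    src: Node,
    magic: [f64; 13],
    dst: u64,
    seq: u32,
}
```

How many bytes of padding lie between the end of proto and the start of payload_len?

3

Node: @0: prio [2B, align 2] → 2; +6 pad (align 8); @8: start_time [8B, align 8] → 16; @16: uid [4B, align 4] → 20; @20: pid [1B, align 1] → 21; @21: gid [1B, align 1] → 22; +2 tail pad (align 8); size 24, align 8
@0: checksum [4B, align 4] → 4
@4: proto [1B, align 1] → 5
+3 pad (align 8)
@8: payload_len [8B, align 8] → 16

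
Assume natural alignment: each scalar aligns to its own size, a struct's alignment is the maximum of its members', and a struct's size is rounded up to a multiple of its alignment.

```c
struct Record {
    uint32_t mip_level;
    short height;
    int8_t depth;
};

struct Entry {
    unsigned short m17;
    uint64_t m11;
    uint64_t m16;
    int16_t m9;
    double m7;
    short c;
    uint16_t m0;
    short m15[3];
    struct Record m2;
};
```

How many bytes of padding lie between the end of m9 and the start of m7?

Record: 0..4  mip_level  (4B, 4-aligned); 4..6  height  (2B, 2-aligned); 6..7  depth  (1B, 1-aligned); 7..8  -- tail padding (1B); sizeof = 8, alignof = 4
0..2  m17  (2B, 2-aligned)
2..8  -- padding (6B)
8..16  m11  (8B, 8-aligned)
16..24  m16  (8B, 8-aligned)
24..26  m9  (2B, 2-aligned)
26..32  -- padding (6B)
32..40  m7  (8B, 8-aligned)

6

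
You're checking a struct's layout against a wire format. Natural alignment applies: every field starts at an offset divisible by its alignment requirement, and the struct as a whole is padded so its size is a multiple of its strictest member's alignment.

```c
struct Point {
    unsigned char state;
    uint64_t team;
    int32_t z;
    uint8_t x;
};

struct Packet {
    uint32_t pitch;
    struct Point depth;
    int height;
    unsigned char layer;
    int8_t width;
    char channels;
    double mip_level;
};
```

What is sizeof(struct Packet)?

48

Point: 0..1  state  (1B, 1-aligned); 1..8  -- padding (7B); 8..16  team  (8B, 8-aligned); 16..20  z  (4B, 4-aligned); 20..21  x  (1B, 1-aligned); 21..24  -- tail padding (3B); sizeof = 24, alignof = 8
0..4  pitch  (4B, 4-aligned)
4..8  -- padding (4B)
8..32  depth  (24B, 8-aligned)
32..36  height  (4B, 4-aligned)
36..37  layer  (1B, 1-aligned)
37..38  width  (1B, 1-aligned)
38..39  channels  (1B, 1-aligned)
39..40  -- padding (1B)
40..48  mip_level  (8B, 8-aligned)
sizeof = 48, alignof = 8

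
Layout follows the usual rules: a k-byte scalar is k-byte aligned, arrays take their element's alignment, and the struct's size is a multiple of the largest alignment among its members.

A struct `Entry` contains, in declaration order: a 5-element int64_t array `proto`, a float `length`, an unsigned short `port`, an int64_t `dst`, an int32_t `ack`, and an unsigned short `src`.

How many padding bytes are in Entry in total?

@0: proto [40B, align 8] → 40
@40: length [4B, align 4] → 44
@44: port [2B, align 2] → 46
+2 pad (align 8)
@48: dst [8B, align 8] → 56
@56: ack [4B, align 4] → 60
@60: src [2B, align 2] → 62
+2 tail pad (align 8)
size 64, align 8
data bytes 60, size 64 → padding 4

4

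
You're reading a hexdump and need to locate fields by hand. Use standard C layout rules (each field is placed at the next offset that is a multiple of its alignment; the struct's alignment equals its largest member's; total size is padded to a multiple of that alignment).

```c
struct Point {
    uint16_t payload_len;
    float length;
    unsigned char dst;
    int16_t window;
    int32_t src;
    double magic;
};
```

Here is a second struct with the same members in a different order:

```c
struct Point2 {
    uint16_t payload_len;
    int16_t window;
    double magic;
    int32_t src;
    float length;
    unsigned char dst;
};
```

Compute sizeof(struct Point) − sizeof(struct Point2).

payload_len at 0 (size 2, align 2) → ends 2
pad 2 to align 4 for length
length at 4 (size 4, align 4) → ends 8
dst at 8 (size 1, align 1) → ends 9
pad 1 to align 2 for window
window at 10 (size 2, align 2) → ends 12
src at 12 (size 4, align 4) → ends 16
magic at 16 (size 8, align 8) → ends 24
total 24 bytes, alignment 8
— Point2 —
payload_len at 0 (size 2, align 2) → ends 2
window at 2 (size 2, align 2) → ends 4
pad 4 to align 8 for magic
magic at 8 (size 8, align 8) → ends 16
src at 16 (size 4, align 4) → ends 20
length at 20 (size 4, align 4) → ends 24
dst at 24 (size 1, align 1) → ends 25
tail pad 7 to reach multiple of 8
total 32 bytes, alignment 8
24 − 32 = -8

-8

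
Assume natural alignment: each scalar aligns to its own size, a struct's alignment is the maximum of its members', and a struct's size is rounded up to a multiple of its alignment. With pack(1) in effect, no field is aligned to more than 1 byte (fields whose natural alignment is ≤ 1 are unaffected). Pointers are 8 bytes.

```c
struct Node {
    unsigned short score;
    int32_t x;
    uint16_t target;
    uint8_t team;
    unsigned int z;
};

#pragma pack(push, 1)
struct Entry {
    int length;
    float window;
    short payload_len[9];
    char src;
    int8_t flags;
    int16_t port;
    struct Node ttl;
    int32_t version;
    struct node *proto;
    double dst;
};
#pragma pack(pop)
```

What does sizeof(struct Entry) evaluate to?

Node: score at 0 (size 2, align 2) → ends 2; pad 2 to align 4 for x; x at 4 (size 4, align 4) → ends 8; target at 8 (size 2, align 2) → ends 10; team at 10 (size 1, align 1) → ends 11; pad 1 to align 4 for z; z at 12 (size 4, align 4) → ends 16; total 16 bytes, alignment 4
length at 0 (size 4, align 1) → ends 4
window at 4 (size 4, align 1) → ends 8
payload_len at 8 (size 18, align 1) → ends 26
src at 26 (size 1, align 1) → ends 27
flags at 27 (size 1, align 1) → ends 28
port at 28 (size 2, align 1) → ends 30
ttl at 30 (size 16, align 1) → ends 46
version at 46 (size 4, align 1) → ends 50
proto at 50 (size 8, align 1) → ends 58
dst at 58 (size 8, align 1) → ends 66
total 66 bytes, alignment 1

66 bytes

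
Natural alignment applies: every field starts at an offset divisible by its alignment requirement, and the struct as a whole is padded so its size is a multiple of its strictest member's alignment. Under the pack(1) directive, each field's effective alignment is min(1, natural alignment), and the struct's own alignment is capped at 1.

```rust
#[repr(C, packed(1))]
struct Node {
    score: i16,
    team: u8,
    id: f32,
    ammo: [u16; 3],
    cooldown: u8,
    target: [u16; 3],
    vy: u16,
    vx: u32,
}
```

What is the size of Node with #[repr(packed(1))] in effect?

score at 0 (size 2, align 1) → ends 2
team at 2 (size 1, align 1) → ends 3
id at 3 (size 4, align 1) → ends 7
ammo at 7 (size 6, align 1) → ends 13
cooldown at 13 (size 1, align 1) → ends 14
target at 14 (size 6, align 1) → ends 20
vy at 20 (size 2, align 1) → ends 22
vx at 22 (size 4, align 1) → ends 26
total 26 bytes, alignment 1

26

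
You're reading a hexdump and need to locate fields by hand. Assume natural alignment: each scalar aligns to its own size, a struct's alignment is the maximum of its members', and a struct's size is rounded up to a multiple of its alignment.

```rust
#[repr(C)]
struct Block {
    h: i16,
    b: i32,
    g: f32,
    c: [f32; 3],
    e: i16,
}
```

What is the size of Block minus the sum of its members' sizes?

h at 0 (size 2, align 2) → ends 2
pad 2 to align 4 for b
b at 4 (size 4, align 4) → ends 8
g at 8 (size 4, align 4) → ends 12
c at 12 (size 12, align 4) → ends 24
e at 24 (size 2, align 2) → ends 26
tail pad 2 to reach multiple of 4
total 28 bytes, alignment 4
data bytes 24, size 28 → padding 4

4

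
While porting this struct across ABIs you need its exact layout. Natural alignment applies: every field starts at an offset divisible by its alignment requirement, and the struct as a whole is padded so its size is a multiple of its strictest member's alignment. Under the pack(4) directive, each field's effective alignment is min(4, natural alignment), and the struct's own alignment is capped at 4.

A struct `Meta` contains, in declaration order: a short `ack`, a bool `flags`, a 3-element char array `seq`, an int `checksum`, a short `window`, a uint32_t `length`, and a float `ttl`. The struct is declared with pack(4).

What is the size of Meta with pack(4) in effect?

ack at 0 (size 2, align 2) → ends 2
flags at 2 (size 1, align 1) → ends 3
seq at 3 (size 3, align 1) → ends 6
pad 2 to align 4 for checksum
checksum at 8 (size 4, align 4) → ends 12
window at 12 (size 2, align 2) → ends 14
pad 2 to align 4 for length
length at 16 (size 4, align 4) → ends 20
ttl at 20 (size 4, align 4) → ends 24
total 24 bytes, alignment 4

24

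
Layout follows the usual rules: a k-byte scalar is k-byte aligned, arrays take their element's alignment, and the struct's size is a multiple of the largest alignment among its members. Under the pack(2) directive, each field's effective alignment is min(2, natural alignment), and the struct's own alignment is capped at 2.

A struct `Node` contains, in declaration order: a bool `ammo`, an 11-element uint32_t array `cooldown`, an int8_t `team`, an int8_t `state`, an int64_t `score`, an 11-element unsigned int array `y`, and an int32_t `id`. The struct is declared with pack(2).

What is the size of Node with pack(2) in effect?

104

ammo at 0 (size 1, align 1) → ends 1
pad 1 to align 2 for cooldown
cooldown at 2 (size 44, align 2) → ends 46
team at 46 (size 1, align 1) → ends 47
state at 47 (size 1, align 1) → ends 48
score at 48 (size 8, align 2) → ends 56
y at 56 (size 44, align 2) → ends 100
id at 100 (size 4, align 2) → ends 104
total 104 bytes, alignment 2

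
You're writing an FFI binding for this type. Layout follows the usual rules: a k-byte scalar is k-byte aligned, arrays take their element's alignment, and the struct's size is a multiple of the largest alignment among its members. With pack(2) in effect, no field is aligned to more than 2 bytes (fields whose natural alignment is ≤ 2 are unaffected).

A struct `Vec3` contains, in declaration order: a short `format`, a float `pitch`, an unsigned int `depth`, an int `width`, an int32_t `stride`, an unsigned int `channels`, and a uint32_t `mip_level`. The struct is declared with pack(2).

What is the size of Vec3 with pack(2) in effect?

26

format at 0 (size 2, align 2) → ends 2
pitch at 2 (size 4, align 2) → ends 6
depth at 6 (size 4, align 2) → ends 10
width at 10 (size 4, align 2) → ends 14
stride at 14 (size 4, align 2) → ends 18
channels at 18 (size 4, align 2) → ends 22
mip_level at 22 (size 4, align 2) → ends 26
total 26 bytes, alignment 2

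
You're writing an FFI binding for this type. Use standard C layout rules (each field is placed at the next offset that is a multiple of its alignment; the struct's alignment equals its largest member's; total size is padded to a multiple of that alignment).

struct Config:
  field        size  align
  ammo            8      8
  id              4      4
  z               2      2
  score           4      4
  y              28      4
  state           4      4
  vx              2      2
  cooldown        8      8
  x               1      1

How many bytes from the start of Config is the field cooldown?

0..8  ammo  (8B, 8-aligned)
8..12  id  (4B, 4-aligned)
12..14  z  (2B, 2-aligned)
14..16  -- padding (2B)
16..20  score  (4B, 4-aligned)
20..48  y  (28B, 4-aligned)
48..52  state  (4B, 4-aligned)
52..54  vx  (2B, 2-aligned)
54..56  -- padding (2B)
56..64  cooldown  (8B, 8-aligned)

56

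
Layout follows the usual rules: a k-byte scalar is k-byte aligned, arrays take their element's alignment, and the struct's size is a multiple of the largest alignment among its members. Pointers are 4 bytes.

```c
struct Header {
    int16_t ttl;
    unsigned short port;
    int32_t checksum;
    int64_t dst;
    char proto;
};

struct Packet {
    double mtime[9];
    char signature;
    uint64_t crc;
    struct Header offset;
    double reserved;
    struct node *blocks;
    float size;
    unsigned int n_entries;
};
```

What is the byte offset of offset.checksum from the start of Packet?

92

Header: @0: ttl [2B, align 2] → 2; @2: port [2B, align 2] → 4; @4: checksum [4B, align 4] → 8; @8: dst [8B, align 8] → 16; @16: proto [1B, align 1] → 17; +7 tail pad (align 8); size 24, align 8
@0: mtime [72B, align 8] → 72
@72: signature [1B, align 1] → 73
+7 pad (align 8)
@80: crc [8B, align 8] → 88
@88: offset [24B, align 8] → 112
within Header: checksum at 4
88 + 4 = 92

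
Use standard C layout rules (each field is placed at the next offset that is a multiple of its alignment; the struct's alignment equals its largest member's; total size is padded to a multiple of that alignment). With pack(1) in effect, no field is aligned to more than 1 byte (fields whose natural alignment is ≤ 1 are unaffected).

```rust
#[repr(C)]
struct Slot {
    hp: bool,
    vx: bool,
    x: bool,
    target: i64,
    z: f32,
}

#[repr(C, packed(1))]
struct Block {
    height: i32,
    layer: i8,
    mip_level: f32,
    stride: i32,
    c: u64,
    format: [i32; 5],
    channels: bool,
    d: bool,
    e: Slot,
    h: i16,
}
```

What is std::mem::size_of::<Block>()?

Slot: hp at 0 (size 1, align 1) → ends 1; vx at 1 (size 1, align 1) → ends 2; x at 2 (size 1, align 1) → ends 3; pad 5 to align 8 for target; target at 8 (size 8, align 8) → ends 16; z at 16 (size 4, align 4) → ends 20; tail pad 4 to reach multiple of 8; total 24 bytes, alignment 8
height at 0 (size 4, align 1) → ends 4
layer at 4 (size 1, align 1) → ends 5
mip_level at 5 (size 4, align 1) → ends 9
stride at 9 (size 4, align 1) → ends 13
c at 13 (size 8, align 1) → ends 21
format at 21 (size 20, align 1) → ends 41
channels at 41 (size 1, align 1) → ends 42
d at 42 (size 1, align 1) → ends 43
e at 43 (size 24, align 1) → ends 67
h at 67 (size 2, align 1) → ends 69
total 69 bytes, alignment 1

69 bytes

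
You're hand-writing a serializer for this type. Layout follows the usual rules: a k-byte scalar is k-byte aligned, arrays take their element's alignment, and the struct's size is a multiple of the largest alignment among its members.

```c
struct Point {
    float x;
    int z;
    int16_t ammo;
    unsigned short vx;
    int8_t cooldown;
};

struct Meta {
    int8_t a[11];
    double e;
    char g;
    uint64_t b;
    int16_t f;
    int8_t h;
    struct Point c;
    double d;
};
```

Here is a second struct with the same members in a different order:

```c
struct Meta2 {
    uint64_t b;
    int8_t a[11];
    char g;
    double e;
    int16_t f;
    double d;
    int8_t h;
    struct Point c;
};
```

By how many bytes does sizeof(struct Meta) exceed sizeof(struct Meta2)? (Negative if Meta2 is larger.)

Point: 0..4  x  (4B, 4-aligned); 4..8  z  (4B, 4-aligned); 8..10  ammo  (2B, 2-aligned); 10..12  vx  (2B, 2-aligned); 12..13  cooldown  (1B, 1-aligned); 13..16  -- tail padding (3B); sizeof = 16, alignof = 4
0..11  a  (11B, 1-aligned)
11..16  -- padding (5B)
16..24  e  (8B, 8-aligned)
24..25  g  (1B, 1-aligned)
25..32  -- padding (7B)
32..40  b  (8B, 8-aligned)
40..42  f  (2B, 2-aligned)
42..43  h  (1B, 1-aligned)
43..44  -- padding (1B)
44..60  c  (16B, 4-aligned)
60..64  -- padding (4B)
64..72  d  (8B, 8-aligned)
sizeof = 72, alignof = 8
— Meta2 —
0..8  b  (8B, 8-aligned)
8..19  a  (11B, 1-aligned)
19..20  g  (1B, 1-aligned)
20..24  -- padding (4B)
24..32  e  (8B, 8-aligned)
32..34  f  (2B, 2-aligned)
34..40  -- padding (6B)
40..48  d  (8B, 8-aligned)
48..49  h  (1B, 1-aligned)
49..52  -- padding (3B)
52..68  c  (16B, 4-aligned)
68..72  -- tail padding (4B)
sizeof = 72, alignof = 8
72 − 72 = 0

0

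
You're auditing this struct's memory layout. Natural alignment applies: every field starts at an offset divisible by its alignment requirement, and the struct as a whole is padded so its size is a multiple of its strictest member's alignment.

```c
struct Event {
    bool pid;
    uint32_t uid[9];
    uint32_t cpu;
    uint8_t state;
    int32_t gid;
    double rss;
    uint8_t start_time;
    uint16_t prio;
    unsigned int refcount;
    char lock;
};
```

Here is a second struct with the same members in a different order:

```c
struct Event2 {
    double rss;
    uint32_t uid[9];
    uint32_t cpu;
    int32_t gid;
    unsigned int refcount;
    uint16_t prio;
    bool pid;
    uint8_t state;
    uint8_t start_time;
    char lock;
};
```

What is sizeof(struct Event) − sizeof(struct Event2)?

@0: pid [1B, align 1] → 1
+3 pad (align 4)
@4: uid [36B, align 4] → 40
@40: cpu [4B, align 4] → 44
@44: state [1B, align 1] → 45
+3 pad (align 4)
@48: gid [4B, align 4] → 52
+4 pad (align 8)
@56: rss [8B, align 8] → 64
@64: start_time [1B, align 1] → 65
+1 pad (align 2)
@66: prio [2B, align 2] → 68
@68: refcount [4B, align 4] → 72
@72: lock [1B, align 1] → 73
+7 tail pad (align 8)
size 80, align 8
— Event2 —
@0: rss [8B, align 8] → 8
@8: uid [36B, align 4] → 44
@44: cpu [4B, align 4] → 48
@48: gid [4B, align 4] → 52
@52: refcount [4B, align 4] → 56
@56: prio [2B, align 2] → 58
@58: pid [1B, align 1] → 59
@59: state [1B, align 1] → 60
@60: start_time [1B, align 1] → 61
@61: lock [1B, align 1] → 62
+2 tail pad (align 8)
size 64, align 8
80 − 64 = 16

16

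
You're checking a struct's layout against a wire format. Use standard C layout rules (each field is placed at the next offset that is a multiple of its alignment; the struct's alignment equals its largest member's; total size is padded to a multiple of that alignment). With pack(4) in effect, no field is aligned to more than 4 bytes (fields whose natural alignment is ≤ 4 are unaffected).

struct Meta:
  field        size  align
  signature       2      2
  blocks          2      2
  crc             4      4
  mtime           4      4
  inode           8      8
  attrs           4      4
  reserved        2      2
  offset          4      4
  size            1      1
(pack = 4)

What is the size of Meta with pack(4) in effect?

0..2  signature  (2B, 2-aligned)
2..4  blocks  (2B, 2-aligned)
4..8  crc  (4B, 4-aligned)
8..12  mtime  (4B, 4-aligned)
12..20  inode  (8B, 4-aligned)
20..24  attrs  (4B, 4-aligned)
24..26  reserved  (2B, 2-aligned)
26..28  -- padding (2B)
28..32  offset  (4B, 4-aligned)
32..33  size  (1B, 1-aligned)
33..36  -- tail padding (3B)
sizeof = 36, alignof = 4

36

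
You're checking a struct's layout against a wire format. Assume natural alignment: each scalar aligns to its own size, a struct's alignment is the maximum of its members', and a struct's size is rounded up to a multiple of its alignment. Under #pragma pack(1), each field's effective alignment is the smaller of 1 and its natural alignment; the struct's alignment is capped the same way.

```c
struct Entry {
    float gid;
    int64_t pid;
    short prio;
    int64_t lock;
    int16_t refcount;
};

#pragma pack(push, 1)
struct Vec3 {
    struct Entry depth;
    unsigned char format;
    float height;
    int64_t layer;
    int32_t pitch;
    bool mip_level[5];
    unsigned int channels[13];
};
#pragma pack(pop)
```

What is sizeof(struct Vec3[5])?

Entry: gid at 0 (size 4, align 4) → ends 4; pad 4 to align 8 for pid; pid at 8 (size 8, align 8) → ends 16; prio at 16 (size 2, align 2) → ends 18; pad 6 to align 8 for lock; lock at 24 (size 8, align 8) → ends 32; refcount at 32 (size 2, align 2) → ends 34; tail pad 6 to reach multiple of 8; total 40 bytes, alignment 8
depth at 0 (size 40, align 1) → ends 40
format at 40 (size 1, align 1) → ends 41
height at 41 (size 4, align 1) → ends 45
layer at 45 (size 8, align 1) → ends 53
pitch at 53 (size 4, align 1) → ends 57
mip_level at 57 (size 5, align 1) → ends 62
channels at 62 (size 52, align 1) → ends 114
total 114 bytes, alignment 1
array of 5: 5 × 114 = 570

570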